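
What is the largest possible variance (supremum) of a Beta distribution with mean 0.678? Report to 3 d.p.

0.218

Var = μ(1−μ)/(α+β+1), which approaches μ(1−μ) as α+β → 0.
So the supremum is μ(1−μ) = 0.678×0.322 = 0.218.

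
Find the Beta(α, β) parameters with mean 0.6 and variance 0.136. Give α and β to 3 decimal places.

α = 0.459, β = 0.306

By moment matching, α+β = μ(1−μ)/σ² − 1 = (0.6·0.4)/0.136 − 1 = 1.7647 − 1 = 0.7647.
Since α/(α+β) = μ, α = 0.6·0.7647 = 0.459 and β = 0.4·0.7647 = 0.306.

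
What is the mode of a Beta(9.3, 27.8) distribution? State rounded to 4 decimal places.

0.2365

The density x^(α−1)(1−x)^(β−1) is maximised at (α−1)/(α+β−2) = 8.3/35.1 = 0.2365.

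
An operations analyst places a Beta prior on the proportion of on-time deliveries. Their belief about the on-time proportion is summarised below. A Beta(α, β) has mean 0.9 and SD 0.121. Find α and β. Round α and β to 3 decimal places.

α = 4.632, β = 0.515

Variance = 0.121² = 0.014641. The moment-matching identity α+β = μ(1−μ)/Var − 1 gives
α+β = 0.09/0.014641 − 1 = 5.1471, so α = μ·5.1471 = 4.632 and β = (1−μ)·5.1471 = 0.515.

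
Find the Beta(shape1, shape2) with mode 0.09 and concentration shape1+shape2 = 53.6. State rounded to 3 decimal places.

Mode = (shape1−1)/(κ−2) with κ = shape1+shape2, so shape1−1 = 0.09·51.6 = 4.644.
shape1 = 5.644; shape2 = κ − shape1 = 47.956.

shape1 = 5.644, shape2 = 47.956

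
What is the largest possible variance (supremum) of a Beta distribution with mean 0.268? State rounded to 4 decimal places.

For fixed mean μ the Beta variance is μ(1−μ)/(α+β+1), increasing as α+β decreases.
Its least upper bound (not attained) is μ(1−μ) = 0.268·0.732 = 0.1962.

0.1962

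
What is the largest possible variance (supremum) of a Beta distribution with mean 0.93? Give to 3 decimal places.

0.065

Var = μ(1−μ)/(α+β+1), which approaches μ(1−μ) as α+β → 0.
So the supremum is μ(1−μ) = 0.93×0.07 = 0.065.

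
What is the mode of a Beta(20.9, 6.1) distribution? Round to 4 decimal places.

The density x^(α−1)(1−x)^(β−1) is maximised at (α−1)/(α+β−2) = 19.9/25.0 = 0.7960.

0.7960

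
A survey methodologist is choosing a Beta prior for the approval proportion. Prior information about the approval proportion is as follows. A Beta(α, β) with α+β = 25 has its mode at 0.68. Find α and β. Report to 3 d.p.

Mode = (α−1)/(κ−2) with κ = α+β, so α−1 = 0.68·23 = 15.640.
α = 16.640; β = κ − α = 8.360.

α = 16.640, β = 8.360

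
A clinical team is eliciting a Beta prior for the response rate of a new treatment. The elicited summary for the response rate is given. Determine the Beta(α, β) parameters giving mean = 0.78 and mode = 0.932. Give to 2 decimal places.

α = 4.43, β = 1.25

Let s = α+β. Mean gives α = μs = 0.78s; mode gives (α−1)/(s−2) = 0.932.
Substituting: 0.78s − 1 = 0.932(s−2) = 0.932s − 1.864, so -0.152s = -0.864 and s = 5.6842.
Then α = 0.78×5.6842 = 4.43 and β = s−α = 1.25.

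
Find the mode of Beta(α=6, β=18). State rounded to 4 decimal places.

0.2273

With α,β > 1, mode = (α−1)/(α+β−2) = 5/22 = 0.2273.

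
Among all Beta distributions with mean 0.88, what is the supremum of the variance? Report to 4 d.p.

0.1056

Var = μ(1−μ)/(α+β+1), which approaches μ(1−μ) as α+β → 0.
So the supremum is μ(1−μ) = 0.88×0.12 = 0.1056.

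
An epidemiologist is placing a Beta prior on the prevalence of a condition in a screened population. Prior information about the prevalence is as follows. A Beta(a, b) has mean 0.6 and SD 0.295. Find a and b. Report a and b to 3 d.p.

a = 1.055, b = 0.703

σ² = 0.295² = 0.087025.
With s = a+b, Var = μ(1−μ)/(s+1), so s+1 = (0.6×0.4)/0.087025 = 2.7578 and s = 1.7578.
a = μs = 1.055, b = (1−μ)s = 0.703.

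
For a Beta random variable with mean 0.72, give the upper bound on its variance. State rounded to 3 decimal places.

0.202

Var = μ(1−μ)/(α+β+1), which approaches μ(1−μ) as α+β → 0.
So the supremum is μ(1−μ) = 0.72×0.28 = 0.202.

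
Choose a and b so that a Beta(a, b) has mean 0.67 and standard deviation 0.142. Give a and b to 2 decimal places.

a = 6.68, b = 3.29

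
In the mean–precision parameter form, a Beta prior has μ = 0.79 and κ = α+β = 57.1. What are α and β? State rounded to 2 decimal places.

α = μκ = 0.79×57.1 = 45.11 and β = (1−μ)κ = 0.21×57.1 = 11.99.

α = 45.11, β = 11.99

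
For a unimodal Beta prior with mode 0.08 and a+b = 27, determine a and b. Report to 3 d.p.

a = 3.000, b = 24.000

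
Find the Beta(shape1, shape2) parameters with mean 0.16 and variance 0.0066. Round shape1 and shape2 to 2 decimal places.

Let s = shape1+shape2. The Beta variance is μ(1−μ)/(s+1).
So s+1 = μ(1−μ)/σ² = (0.16×0.84)/0.0066 = 0.1344/0.0066 = 20.3636, giving s = 19.3636.
Then shape1 = μs = 0.16×19.3636 = 3.10 and shape2 = (1−μ)s = 0.84×19.3636 = 16.27.

shape1 = 3.10, shape2 = 16.27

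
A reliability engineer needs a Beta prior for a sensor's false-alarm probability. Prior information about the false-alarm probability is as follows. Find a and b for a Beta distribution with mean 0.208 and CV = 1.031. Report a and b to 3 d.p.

a = 0.537, b = 2.045

Var = (CV·μ)² = (1.031×0.208)² = 0.045988.
a+b = μ(1−μ)/Var − 1 = 0.164736/0.045988 − 1 = 2.5822.
Thus a = 0.208·2.5822 = 0.537 and b = 0.792·2.5822 = 2.045.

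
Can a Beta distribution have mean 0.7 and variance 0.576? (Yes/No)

No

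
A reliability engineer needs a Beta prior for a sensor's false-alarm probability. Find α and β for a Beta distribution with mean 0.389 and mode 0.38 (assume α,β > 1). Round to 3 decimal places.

Let s = α+β. Mean gives α = μs = 0.389s; mode gives (α−1)/(s−2) = 0.38.
Substituting: 0.389s − 1 = 0.38(s−2) = 0.38s − 0.76, so 0.009s = 0.24 and s = 26.6667.
Then α = 0.389×26.6667 = 10.373 and β = s−α = 16.293.

α = 10.373, β = 16.293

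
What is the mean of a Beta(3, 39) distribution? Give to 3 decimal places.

0.071

The Beta mean is α/(α+β) = 3/(3+39) = 0.071.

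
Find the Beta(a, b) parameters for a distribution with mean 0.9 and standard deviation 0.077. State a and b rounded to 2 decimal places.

a = 12.76, b = 1.42

σ² = 0.077² = 0.005929.
With s = a+b, Var = μ(1−μ)/(s+1), so s+1 = (0.9×0.1)/0.005929 = 15.1796 and s = 14.1796.
a = μs = 12.76, b = (1−μ)s = 1.42.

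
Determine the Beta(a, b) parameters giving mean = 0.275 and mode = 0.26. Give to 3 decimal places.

With s = a+b: μ = a/s and mode = (a−1)/(s−2). Eliminating a = μs,
μs − 1 = m(s−2) ⇒ s(μ−m) = 1−2m ⇒ s = 0.48/0.015 = 32.0000.
So a = μs = 8.800, b = (1−μ)s = 23.200.

a = 8.800, b = 23.200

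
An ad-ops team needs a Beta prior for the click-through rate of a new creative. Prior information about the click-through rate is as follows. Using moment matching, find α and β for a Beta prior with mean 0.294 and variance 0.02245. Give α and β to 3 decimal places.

α = 2.424, β = 5.821

Write ν = α+β; then α = μν and Var = μ(1−μ)/(ν+1).
ν = μ(1−μ)/Var − 1 = 0.207564/0.02245 − 1 = 8.2456.
α = 0.294·8.2456 = 2.424, β = 0.706·8.2456 = 5.821.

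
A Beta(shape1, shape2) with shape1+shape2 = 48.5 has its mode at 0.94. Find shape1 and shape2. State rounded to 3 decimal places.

shape1 = 44.710, shape2 = 3.790

For shape1,shape2>1 the mode is (shape1−1)/(shape1+shape2−2), so shape1 = mode·(κ−2)+1 = 0.94×46.5+1 = 44.710.
And shape2 = (1−mode)·(κ−2)+1 = 0.06×46.5+1 = 3.790.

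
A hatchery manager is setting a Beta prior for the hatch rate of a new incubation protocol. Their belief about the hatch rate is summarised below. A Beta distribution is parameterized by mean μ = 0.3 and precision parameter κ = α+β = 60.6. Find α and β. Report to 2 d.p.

α = 18.18, β = 42.42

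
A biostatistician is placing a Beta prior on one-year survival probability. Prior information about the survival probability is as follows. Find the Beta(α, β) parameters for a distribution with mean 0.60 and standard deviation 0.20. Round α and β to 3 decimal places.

α = 3.000, β = 2.000

σ² = 0.20² = 0.0400.
With s = α+β, Var = μ(1−μ)/(s+1), so s+1 = (0.60×0.40)/0.0400 = 6.0000 and s = 5.0000.
α = μs = 3.000, β = (1−μ)s = 2.000.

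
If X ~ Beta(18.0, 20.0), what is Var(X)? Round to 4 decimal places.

0.0064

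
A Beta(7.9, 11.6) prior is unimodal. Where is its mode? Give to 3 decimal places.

0.394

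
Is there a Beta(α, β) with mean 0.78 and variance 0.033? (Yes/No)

Yes

The Beta variance bound is σ² < μ(1−μ).
Here μ(1−μ) = 0.78×0.22 = 0.1716, and 0.033 < 0.1716.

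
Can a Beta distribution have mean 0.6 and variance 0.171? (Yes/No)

For any Beta, Var(X) < E[X]·(1−E[X]).
Here μ(1−μ) = 0.6×0.4 = 0.24, and 0.171 < 0.24.

Yes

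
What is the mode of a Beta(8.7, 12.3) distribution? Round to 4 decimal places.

With α,β > 1, mode = (α−1)/(α+β−2) = 7.7/19.0 = 0.4053.

0.4053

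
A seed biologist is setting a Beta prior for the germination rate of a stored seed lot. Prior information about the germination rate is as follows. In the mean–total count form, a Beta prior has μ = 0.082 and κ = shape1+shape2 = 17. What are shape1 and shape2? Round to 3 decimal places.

shape1 = 1.394, shape2 = 15.606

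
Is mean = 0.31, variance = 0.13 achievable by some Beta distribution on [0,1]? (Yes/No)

Yes

For any Beta, Var(X) < E[X]·(1−E[X]).
Here μ(1−μ) = 0.31×0.69 = 0.2139, and 0.13 < 0.2139.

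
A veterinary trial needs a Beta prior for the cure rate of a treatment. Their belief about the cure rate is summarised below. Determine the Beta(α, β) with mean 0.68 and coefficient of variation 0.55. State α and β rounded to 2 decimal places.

α = 0.38, β = 0.18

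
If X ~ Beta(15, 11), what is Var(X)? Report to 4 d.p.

Var = αβ/[(α+β)²(α+β+1)] = (15×11)/(26²×27) = 165/18252 = 0.0090.

0.0090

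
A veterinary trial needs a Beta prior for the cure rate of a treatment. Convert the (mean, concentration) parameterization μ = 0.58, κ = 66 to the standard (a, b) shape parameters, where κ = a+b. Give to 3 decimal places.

a = 38.280, b = 27.720

a = μκ = 0.58×66 = 38.280 and b = (1−μ)κ = 0.42×66 = 27.720.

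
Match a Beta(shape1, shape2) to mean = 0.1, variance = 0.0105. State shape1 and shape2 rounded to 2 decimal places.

shape1 = 0.76, shape2 = 6.81

By moment matching, shape1+shape2 = μ(1−μ)/σ² − 1 = (0.1·0.9)/0.0105 − 1 = 8.5714 − 1 = 7.5714.
Since shape1/(shape1+shape2) = μ, shape1 = 0.1·7.5714 = 0.76 and shape2 = 0.9·7.5714 = 6.81.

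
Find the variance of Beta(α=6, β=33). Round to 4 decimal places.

μ = 6/39 = 0.153846; Var = μ(1−μ)/(α+β+1) = 0.1301775/40 = 0.0033.

0.0033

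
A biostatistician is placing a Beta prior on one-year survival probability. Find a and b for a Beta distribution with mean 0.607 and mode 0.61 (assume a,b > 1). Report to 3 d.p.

With s = a+b: μ = a/s and mode = (a−1)/(s−2). Eliminating a = μs,
μs − 1 = m(s−2) ⇒ s(μ−m) = 1−2m ⇒ s = -0.22/-0.003 = 73.3333.
So a = μs = 44.513, b = (1−μ)s = 28.820.

a = 44.513, b = 28.820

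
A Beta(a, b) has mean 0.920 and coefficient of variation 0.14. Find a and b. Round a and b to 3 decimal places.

Var = (CV·μ)² = (0.14×0.920)² = 0.016589.
a+b = μ(1−μ)/Var − 1 = 0.073600/0.016589 − 1 = 3.4366.
Thus a = 0.920·3.4366 = 3.162 and b = 0.080·3.4366 = 0.275.

a = 3.162, b = 0.275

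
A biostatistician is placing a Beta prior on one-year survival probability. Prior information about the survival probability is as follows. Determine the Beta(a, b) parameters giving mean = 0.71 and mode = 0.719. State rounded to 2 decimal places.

Let s = a+b. Mean gives a = μs = 0.71s; mode gives (a−1)/(s−2) = 0.719.
Substituting: 0.71s − 1 = 0.719(s−2) = 0.719s − 1.438, so -0.009s = -0.438 and s = 48.6667.
Then a = 0.71×48.6667 = 34.55 and b = s−a = 14.11.

a = 34.55, b = 14.11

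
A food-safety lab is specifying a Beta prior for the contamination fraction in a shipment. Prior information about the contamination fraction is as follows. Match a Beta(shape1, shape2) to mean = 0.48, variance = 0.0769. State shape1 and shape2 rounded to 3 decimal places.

shape1 = 1.078, shape2 = 1.168

Let s = shape1+shape2. The Beta variance is μ(1−μ)/(s+1).
So s+1 = μ(1−μ)/σ² = (0.48×0.52)/0.0769 = 0.2496/0.0769 = 3.2458, giving s = 2.2458.
Then shape1 = μs = 0.48×2.2458 = 1.078 and shape2 = (1−μ)s = 0.52×2.2458 = 1.168.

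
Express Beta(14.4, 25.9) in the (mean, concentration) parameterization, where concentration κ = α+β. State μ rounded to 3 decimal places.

κ = α+β = 14.4+25.9 = 40.3; μ = α/κ = 14.4/40.3 = 0.357.

μ = 0.357, κ = 40.3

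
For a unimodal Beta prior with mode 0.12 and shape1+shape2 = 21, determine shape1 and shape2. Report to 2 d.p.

shape1 = 3.28, shape2 = 17.72

For shape1,shape2>1 the mode is (shape1−1)/(shape1+shape2−2), so shape1 = mode·(κ−2)+1 = 0.12×19+1 = 3.28.
And shape2 = (1−mode)·(κ−2)+1 = 0.88×19+1 = 17.72.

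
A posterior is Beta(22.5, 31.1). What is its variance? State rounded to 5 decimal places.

0.00446

μ = 22.5/53.6 = 0.419776; Var = μ(1−μ)/(α+β+1) = 0.2435641/54.6 = 0.00446.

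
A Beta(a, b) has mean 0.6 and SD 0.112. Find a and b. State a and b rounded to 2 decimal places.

a = 10.88, b = 7.25

σ² = 0.112² = 0.012544.
With s = a+b, Var = μ(1−μ)/(s+1), so s+1 = (0.6×0.4)/0.012544 = 19.1327 and s = 18.1327.
a = μs = 10.88, b = (1−μ)s = 7.25.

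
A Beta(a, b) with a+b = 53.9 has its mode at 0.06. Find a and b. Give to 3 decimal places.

a = 4.114, b = 49.786

Since the density peak of Beta(a,b) is at (a−1)/(a+b−2),
a = 1 + 0.06(53.9−2) = 4.114 and b = 53.9 − 4.114 = 49.786.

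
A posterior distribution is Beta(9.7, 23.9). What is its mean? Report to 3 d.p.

The Beta mean is α/(α+β) = 9.7/(9.7+23.9) = 0.289.

0.289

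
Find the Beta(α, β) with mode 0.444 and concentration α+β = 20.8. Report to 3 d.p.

Since the density peak of Beta(α,β) is at (α−1)/(α+β−2),
α = 1 + 0.444(20.8−2) = 9.347 and β = 20.8 − 9.347 = 11.453.

α = 9.347, β = 11.453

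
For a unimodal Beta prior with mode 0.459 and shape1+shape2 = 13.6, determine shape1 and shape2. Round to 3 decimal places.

Since the density peak of Beta(shape1,shape2) is at (shape1−1)/(shape1+shape2−2),
shape1 = 1 + 0.459(13.6−2) = 6.324 and shape2 = 13.6 − 6.324 = 7.276.

shape1 = 6.324, shape2 = 7.276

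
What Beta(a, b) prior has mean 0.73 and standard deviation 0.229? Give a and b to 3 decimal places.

Variance = 0.229² = 0.052441. The moment-matching identity a+b = μ(1−μ)/Var − 1 gives
a+b = 0.1971/0.052441 − 1 = 2.7585, so a = μ·2.7585 = 2.014 and b = (1−μ)·2.7585 = 0.745.

a = 2.014, b = 0.745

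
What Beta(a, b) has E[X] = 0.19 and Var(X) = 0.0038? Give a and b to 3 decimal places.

a = 7.505, b = 31.995

By moment matching, a+b = μ(1−μ)/σ² − 1 = (0.19·0.81)/0.0038 − 1 = 40.5000 − 1 = 39.5000.
Since a/(a+b) = μ, a = 0.19·39.5000 = 7.505 and b = 0.81·39.5000 = 31.995.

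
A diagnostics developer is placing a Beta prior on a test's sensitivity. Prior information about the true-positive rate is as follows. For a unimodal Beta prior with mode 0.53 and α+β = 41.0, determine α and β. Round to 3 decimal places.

Mode = (α−1)/(κ−2) with κ = α+β, so α−1 = 0.53·39.0 = 20.670.
α = 21.670; β = κ − α = 19.330.

α = 21.670, β = 19.330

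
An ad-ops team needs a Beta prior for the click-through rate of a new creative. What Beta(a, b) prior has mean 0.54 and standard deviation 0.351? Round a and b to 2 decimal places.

a = 0.55, b = 0.47

Variance = 0.351² = 0.123201. The moment-matching identity a+b = μ(1−μ)/Var − 1 gives
a+b = 0.2484/0.123201 − 1 = 1.0162, so a = μ·1.0162 = 0.55 and b = (1−μ)·1.0162 = 0.47.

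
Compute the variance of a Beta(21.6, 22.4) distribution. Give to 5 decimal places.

0.00555

Var = αβ/[(α+β)²(α+β+1)] = (21.6×22.4)/(44.0²×45.0) = 483.84/87120.000 = 0.00555.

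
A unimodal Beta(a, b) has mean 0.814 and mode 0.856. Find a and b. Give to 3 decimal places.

Let s = a+b. Mean gives a = μs = 0.814s; mode gives (a−1)/(s−2) = 0.856.
Substituting: 0.814s − 1 = 0.856(s−2) = 0.856s − 1.712, so -0.042s = -0.712 and s = 16.9524.
Then a = 0.814×16.9524 = 13.799 and b = s−a = 3.153.

a = 13.799, b = 3.153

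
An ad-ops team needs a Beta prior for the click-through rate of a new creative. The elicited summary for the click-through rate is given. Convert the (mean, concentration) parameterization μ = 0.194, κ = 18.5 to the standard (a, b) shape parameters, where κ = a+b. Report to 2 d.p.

a = 3.59, b = 14.91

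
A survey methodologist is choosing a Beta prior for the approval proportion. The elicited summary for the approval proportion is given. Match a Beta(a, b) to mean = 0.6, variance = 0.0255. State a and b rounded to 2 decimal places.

a = 5.05, b = 3.36

Write ν = a+b; then a = μν and Var = μ(1−μ)/(ν+1).
ν = μ(1−μ)/Var − 1 = 0.24/0.0255 − 1 = 8.4118.
a = 0.6·8.4118 = 5.05, b = 0.4·8.4118 = 3.36.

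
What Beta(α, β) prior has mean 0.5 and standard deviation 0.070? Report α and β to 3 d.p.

α = 25.010, β = 25.010

Variance = 0.070² = 0.004900. The moment-matching identity α+β = μ(1−μ)/Var − 1 gives
α+β = 0.25/0.004900 − 1 = 50.0204, so α = μ·50.0204 = 25.010 and β = (1−μ)·50.0204 = 25.010.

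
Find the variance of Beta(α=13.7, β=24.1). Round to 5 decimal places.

0.00596

α+β = 37.8 and αβ = 330.17, so Var = αβ/[(α+β)²(α+β+1)] = 330.17/55438.992 = 0.00596.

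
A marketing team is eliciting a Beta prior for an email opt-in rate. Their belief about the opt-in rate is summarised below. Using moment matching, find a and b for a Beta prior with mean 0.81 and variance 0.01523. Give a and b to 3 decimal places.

By moment matching, a+b = μ(1−μ)/σ² − 1 = (0.81·0.19)/0.01523 − 1 = 10.1051 − 1 = 9.1051.
Since a/(a+b) = μ, a = 0.81·9.1051 = 7.375 and b = 0.19·9.1051 = 1.730.

a = 7.375, b = 1.730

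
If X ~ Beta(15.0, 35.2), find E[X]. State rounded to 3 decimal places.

0.299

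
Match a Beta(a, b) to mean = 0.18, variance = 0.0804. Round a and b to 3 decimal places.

By moment matching, a+b = μ(1−μ)/σ² − 1 = (0.18·0.82)/0.0804 − 1 = 1.8358 − 1 = 0.8358.
Since a/(a+b) = μ, a = 0.18·0.8358 = 0.150 and b = 0.82·0.8358 = 0.685.

a = 0.150, b = 0.685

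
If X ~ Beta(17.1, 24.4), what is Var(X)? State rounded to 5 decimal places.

0.00570

Var = αβ/[(α+β)²(α+β+1)] = (17.1×24.4)/(41.5²×42.5) = 417.24/73195.625 = 0.00570.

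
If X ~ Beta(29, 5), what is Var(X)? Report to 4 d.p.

α+β = 34 and αβ = 145, so Var = αβ/[(α+β)²(α+β+1)] = 145/40460 = 0.0036.

0.0036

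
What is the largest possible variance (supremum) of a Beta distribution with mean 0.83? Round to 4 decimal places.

For fixed mean μ the Beta variance is μ(1−μ)/(α+β+1), increasing as α+β decreases.
Its least upper bound (not attained) is μ(1−μ) = 0.83·0.17 = 0.1411.

0.1411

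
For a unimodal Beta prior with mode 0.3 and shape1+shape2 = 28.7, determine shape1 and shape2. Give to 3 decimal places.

For shape1,shape2>1 the mode is (shape1−1)/(shape1+shape2−2), so shape1 = mode·(κ−2)+1 = 0.3×26.7+1 = 9.010.
And shape2 = (1−mode)·(κ−2)+1 = 0.7×26.7+1 = 19.690.

shape1 = 9.010, shape2 = 19.690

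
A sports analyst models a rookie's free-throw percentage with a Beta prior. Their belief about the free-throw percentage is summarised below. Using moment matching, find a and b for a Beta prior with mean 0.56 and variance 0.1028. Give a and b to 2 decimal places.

a = 0.78, b = 0.61

Let s = a+b. The Beta variance is μ(1−μ)/(s+1).
So s+1 = μ(1−μ)/σ² = (0.56×0.44)/0.1028 = 0.2464/0.1028 = 2.3969, giving s = 1.3969.
Then a = μs = 0.56×1.3969 = 0.78 and b = (1−μ)s = 0.44×1.3969 = 0.61.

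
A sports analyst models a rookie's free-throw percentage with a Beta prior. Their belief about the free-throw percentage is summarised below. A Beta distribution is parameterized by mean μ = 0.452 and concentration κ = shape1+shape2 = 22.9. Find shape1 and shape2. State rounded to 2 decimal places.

Split κ in proportion μ : (1−μ): shape1 = 0.452·22.9 = 10.35, shape2 = 22.9 − 10.35 = 12.55.

shape1 = 10.35, shape2 = 12.55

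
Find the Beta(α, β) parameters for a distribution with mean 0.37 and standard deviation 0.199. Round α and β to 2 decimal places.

Variance = 0.199² = 0.039601. The moment-matching identity α+β = μ(1−μ)/Var − 1 gives
α+β = 0.2331/0.039601 − 1 = 4.8862, so α = μ·4.8862 = 1.81 and β = (1−μ)·4.8862 = 3.08.

α = 1.81, β = 3.08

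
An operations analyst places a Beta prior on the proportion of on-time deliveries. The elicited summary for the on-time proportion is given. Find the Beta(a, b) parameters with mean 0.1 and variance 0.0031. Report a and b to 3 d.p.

Write ν = a+b; then a = μν and Var = μ(1−μ)/(ν+1).
ν = μ(1−μ)/Var − 1 = 0.09/0.0031 − 1 = 28.0323.
a = 0.1·28.0323 = 2.803, b = 0.9·28.0323 = 25.229.

a = 2.803, b = 25.229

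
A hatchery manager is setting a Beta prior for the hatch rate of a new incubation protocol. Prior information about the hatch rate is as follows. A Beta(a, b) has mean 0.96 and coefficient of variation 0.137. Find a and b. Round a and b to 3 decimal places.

a = 1.171, b = 0.049

σ = CV·μ = 0.137×0.96 = 0.13152, so σ² = 0.017298.
s+1 = μ(1−μ)/σ² = 0.0384/0.017298 = 2.2200, so s = a+b = 1.2200.
a = μs = 1.171, b = (1−μ)s = 0.049.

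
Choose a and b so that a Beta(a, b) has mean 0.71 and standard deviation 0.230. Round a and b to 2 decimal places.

a = 2.05, b = 0.84

First σ² = 0.052900. Setting a = μn, b = (1−μ)n with n = a+b,
μ(1−μ)/(n+1) = 0.052900 ⇒ n+1 = 0.2059/0.052900 = 3.8922 ⇒ n = 2.8922.
Hence a = 0.71×2.8922 = 2.05, b = 0.29×2.8922 = 0.84.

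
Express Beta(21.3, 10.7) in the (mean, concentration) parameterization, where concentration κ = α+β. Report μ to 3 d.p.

μ = 0.666, κ = 32.0

κ = α+β = 21.3+10.7 = 32.0; μ = α/κ = 21.3/32.0 = 0.666.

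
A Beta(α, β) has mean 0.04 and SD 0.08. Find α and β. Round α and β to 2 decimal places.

α = 0.20, β = 4.80

σ² = 0.08² = 0.0064.
With s = α+β, Var = μ(1−μ)/(s+1), so s+1 = (0.04×0.96)/0.0064 = 6.0000 and s = 5.0000.
α = μs = 0.20, β = (1−μ)s = 4.80.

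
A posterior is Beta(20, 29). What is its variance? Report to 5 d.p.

0.00483

Var = αβ/[(α+β)²(α+β+1)] = (20×29)/(49²×50) = 580/120050 = 0.00483.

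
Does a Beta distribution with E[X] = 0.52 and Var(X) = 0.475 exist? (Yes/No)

No

The Beta variance bound is σ² < μ(1−μ).
Here μ(1−μ) = 0.52×0.48 = 0.2496, and 0.475 ≥ 0.2496.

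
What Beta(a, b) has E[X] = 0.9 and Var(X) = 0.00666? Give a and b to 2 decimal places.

a = 11.26, b = 1.25

By moment matching, a+b = μ(1−μ)/σ² − 1 = (0.9·0.1)/0.00666 − 1 = 13.5135 − 1 = 12.5135.
Since a/(a+b) = μ, a = 0.9·12.5135 = 11.26 and b = 0.1·12.5135 = 1.25.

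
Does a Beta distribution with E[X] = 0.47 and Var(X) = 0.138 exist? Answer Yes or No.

Yes

A Beta with mean μ has variance μ(1−μ)/(α+β+1) < μ(1−μ).
Here μ(1−μ) = 0.47×0.53 = 0.2491, and 0.138 < 0.2491.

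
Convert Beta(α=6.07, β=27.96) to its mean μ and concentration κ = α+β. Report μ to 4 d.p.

μ = 0.1784, κ = 34.03

κ = α+β = 6.07+27.96 = 34.03; μ = α/κ = 6.07/34.03 = 0.1784.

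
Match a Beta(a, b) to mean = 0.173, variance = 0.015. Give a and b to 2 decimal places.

By moment matching, a+b = μ(1−μ)/σ² − 1 = (0.173·0.827)/0.015 − 1 = 9.5381 − 1 = 8.5381.
Since a/(a+b) = μ, a = 0.173·8.5381 = 1.48 and b = 0.827·8.5381 = 7.06.

a = 1.48, b = 7.06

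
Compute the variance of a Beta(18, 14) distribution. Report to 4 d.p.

Var = αβ/[(α+β)²(α+β+1)] = (18×14)/(32²×33) = 252/33792 = 0.0075.

0.0075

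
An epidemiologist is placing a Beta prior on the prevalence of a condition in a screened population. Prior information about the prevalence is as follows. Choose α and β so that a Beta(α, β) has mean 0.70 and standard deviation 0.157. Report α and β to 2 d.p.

σ² = 0.157² = 0.024649.
With s = α+β, Var = μ(1−μ)/(s+1), so s+1 = (0.70×0.30)/0.024649 = 8.5196 and s = 7.5196.
α = μs = 5.26, β = (1−μ)s = 2.26.

α = 5.26, β = 2.26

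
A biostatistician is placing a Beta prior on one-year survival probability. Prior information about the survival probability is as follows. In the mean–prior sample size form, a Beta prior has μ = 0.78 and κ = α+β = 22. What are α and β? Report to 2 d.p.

α = 17.16, β = 4.84

α = μκ = 0.78×22 = 17.16 and β = (1−μ)κ = 0.22×22 = 4.84.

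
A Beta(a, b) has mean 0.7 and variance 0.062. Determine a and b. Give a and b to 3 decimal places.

a = 1.671, b = 0.716

Write ν = a+b; then a = μν and Var = μ(1−μ)/(ν+1).
ν = μ(1−μ)/Var − 1 = 0.21/0.062 − 1 = 2.3871.
a = 0.7·2.3871 = 1.671, b = 0.3·2.3871 = 0.716.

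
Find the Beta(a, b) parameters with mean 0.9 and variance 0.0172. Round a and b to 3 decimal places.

a = 3.809, b = 0.423

Let s = a+b. The Beta variance is μ(1−μ)/(s+1).
So s+1 = μ(1−μ)/σ² = (0.9×0.1)/0.0172 = 0.09/0.0172 = 5.2326, giving s = 4.2326.
Then a = μs = 0.9×4.2326 = 3.809 and b = (1−μ)s = 0.1×4.2326 = 0.423.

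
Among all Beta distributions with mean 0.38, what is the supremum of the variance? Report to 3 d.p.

0.236

Var = μ(1−μ)/(α+β+1), which approaches μ(1−μ) as α+β → 0.
So the supremum is μ(1−μ) = 0.38×0.62 = 0.236.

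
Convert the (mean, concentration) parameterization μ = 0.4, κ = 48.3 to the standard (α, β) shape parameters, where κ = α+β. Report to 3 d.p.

α = 19.320, β = 28.980

Split κ in proportion μ : (1−μ): α = 0.4·48.3 = 19.320, β = 48.3 − 19.320 = 28.980.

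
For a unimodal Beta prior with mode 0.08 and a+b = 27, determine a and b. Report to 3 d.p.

Mode = (a−1)/(κ−2) with κ = a+b, so a−1 = 0.08·25 = 2.000.
a = 3.000; b = κ − a = 24.000.

a = 3.000, b = 24.000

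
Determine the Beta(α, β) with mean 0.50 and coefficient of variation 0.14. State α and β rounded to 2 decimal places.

α = 25.01, β = 25.01

σ = CV·μ = 0.14×0.50 = 0.07000, so σ² = 0.004900.
s+1 = μ(1−μ)/σ² = 0.2500/0.004900 = 51.0204, so s = α+β = 50.0204.
α = μs = 25.01, β = (1−μ)s = 25.01.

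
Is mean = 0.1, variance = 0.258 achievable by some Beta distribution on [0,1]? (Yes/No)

A Beta with mean μ has variance μ(1−μ)/(α+β+1) < μ(1−μ).
Here μ(1−μ) = 0.1×0.9 = 0.09, and 0.258 ≥ 0.09.

No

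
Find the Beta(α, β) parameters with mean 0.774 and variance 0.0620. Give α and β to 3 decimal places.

α = 1.410, β = 0.412

Let s = α+β. The Beta variance is μ(1−μ)/(s+1).
So s+1 = μ(1−μ)/σ² = (0.774×0.226)/0.0620 = 0.174924/0.0620 = 2.8214, giving s = 1.8214.
Then α = μs = 0.774×1.8214 = 1.410 and β = (1−μ)s = 0.226×1.8214 = 0.412.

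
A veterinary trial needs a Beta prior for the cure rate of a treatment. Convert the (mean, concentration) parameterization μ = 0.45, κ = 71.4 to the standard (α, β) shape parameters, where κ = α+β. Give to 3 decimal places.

α = 32.130, β = 39.270

Split κ in proportion μ : (1−μ): α = 0.45·71.4 = 32.130, β = 71.4 − 32.130 = 39.270.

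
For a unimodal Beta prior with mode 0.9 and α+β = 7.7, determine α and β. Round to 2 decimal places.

α = 6.13, β = 1.57

Mode = (α−1)/(κ−2) with κ = α+β, so α−1 = 0.9·5.7 = 5.13.
α = 6.13; β = κ − α = 1.57.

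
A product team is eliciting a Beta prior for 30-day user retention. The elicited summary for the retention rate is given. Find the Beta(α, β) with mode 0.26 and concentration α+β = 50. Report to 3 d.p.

α = 13.480, β = 36.520

For α,β>1 the mode is (α−1)/(α+β−2), so α = mode·(κ−2)+1 = 0.26×48+1 = 13.480.
And β = (1−mode)·(κ−2)+1 = 0.74×48+1 = 36.520.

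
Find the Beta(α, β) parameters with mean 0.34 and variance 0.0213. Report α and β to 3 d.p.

Let s = α+β. The Beta variance is μ(1−μ)/(s+1).
So s+1 = μ(1−μ)/σ² = (0.34×0.66)/0.0213 = 0.2244/0.0213 = 10.5352, giving s = 9.5352.
Then α = μs = 0.34×9.5352 = 3.242 and β = (1−μ)s = 0.66×9.5352 = 6.293.

α = 3.242, β = 6.293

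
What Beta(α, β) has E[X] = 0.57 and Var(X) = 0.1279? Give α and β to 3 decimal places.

By moment matching, α+β = μ(1−μ)/σ² − 1 = (0.57·0.43)/0.1279 − 1 = 1.9163 − 1 = 0.9163.
Since α/(α+β) = μ, α = 0.57·0.9163 = 0.522 and β = 0.43·0.9163 = 0.394.

α = 0.522, β = 0.394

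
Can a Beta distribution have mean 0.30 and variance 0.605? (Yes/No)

A Beta with mean μ has variance μ(1−μ)/(α+β+1) < μ(1−μ).
Here μ(1−μ) = 0.30×0.70 = 0.2100, and 0.605 ≥ 0.2100.

No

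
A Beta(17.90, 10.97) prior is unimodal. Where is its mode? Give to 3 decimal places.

0.629

The density x^(α−1)(1−x)^(β−1) is maximised at (α−1)/(α+β−2) = 16.90/26.87 = 0.629.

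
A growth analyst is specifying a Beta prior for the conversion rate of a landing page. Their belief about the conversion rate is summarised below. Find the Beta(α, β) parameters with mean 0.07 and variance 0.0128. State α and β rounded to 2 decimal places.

α = 0.29, β = 3.80

Let s = α+β. The Beta variance is μ(1−μ)/(s+1).
So s+1 = μ(1−μ)/σ² = (0.07×0.93)/0.0128 = 0.0651/0.0128 = 5.0859, giving s = 4.0859.
Then α = μs = 0.07×4.0859 = 0.29 and β = (1−μ)s = 0.93×4.0859 = 3.80.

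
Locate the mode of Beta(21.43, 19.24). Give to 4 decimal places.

With α,β > 1, mode = (α−1)/(α+β−2) = 20.43/38.67 = 0.5283.

0.5283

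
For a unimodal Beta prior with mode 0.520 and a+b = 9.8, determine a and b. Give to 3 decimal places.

a = 5.056, b = 4.744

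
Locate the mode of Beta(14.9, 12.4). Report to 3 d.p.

0.549

The density x^(α−1)(1−x)^(β−1) is maximised at (α−1)/(α+β−2) = 13.9/25.3 = 0.549.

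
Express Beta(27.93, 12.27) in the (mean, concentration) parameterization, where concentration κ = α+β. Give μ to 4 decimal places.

κ = α+β = 27.93+12.27 = 40.20; μ = α/κ = 27.93/40.20 = 0.6948.

μ = 0.6948, κ = 40.20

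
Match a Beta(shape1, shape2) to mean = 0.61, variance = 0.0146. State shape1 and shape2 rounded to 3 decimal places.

Write ν = shape1+shape2; then shape1 = μν and Var = μ(1−μ)/(ν+1).
ν = μ(1−μ)/Var − 1 = 0.2379/0.0146 − 1 = 15.2945.
shape1 = 0.61·15.2945 = 9.330, shape2 = 0.39·15.2945 = 5.965.

shape1 = 9.330, shape2 = 5.965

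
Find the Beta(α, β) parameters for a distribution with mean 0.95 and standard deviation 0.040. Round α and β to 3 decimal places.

First σ² = 0.001600. Setting α = μn, β = (1−μ)n with n = α+β,
μ(1−μ)/(n+1) = 0.001600 ⇒ n+1 = 0.0475/0.001600 = 29.6875 ⇒ n = 28.6875.
Hence α = 0.95×28.6875 = 27.253, β = 0.05×28.6875 = 1.434.

α = 27.253, β = 1.434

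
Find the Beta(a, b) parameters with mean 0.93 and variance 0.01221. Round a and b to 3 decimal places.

By moment matching, a+b = μ(1−μ)/σ² − 1 = (0.93·0.07)/0.01221 − 1 = 5.3317 − 1 = 4.3317.
Since a/(a+b) = μ, a = 0.93·4.3317 = 4.028 and b = 0.07·4.3317 = 0.303.

a = 4.028, b = 0.303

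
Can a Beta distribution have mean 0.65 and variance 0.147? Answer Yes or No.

The Beta variance bound is σ² < μ(1−μ).
Here μ(1−μ) = 0.65×0.35 = 0.2275, and 0.147 < 0.2275.

Yes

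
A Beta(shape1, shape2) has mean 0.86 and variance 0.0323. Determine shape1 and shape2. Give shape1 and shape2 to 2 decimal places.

shape1 = 2.35, shape2 = 0.38

Write ν = shape1+shape2; then shape1 = μν and Var = μ(1−μ)/(ν+1).
ν = μ(1−μ)/Var − 1 = 0.1204/0.0323 − 1 = 2.7276.
shape1 = 0.86·2.7276 = 2.35, shape2 = 0.14·2.7276 = 0.38.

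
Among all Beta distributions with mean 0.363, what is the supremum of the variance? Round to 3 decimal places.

Var = μ(1−μ)/(α+β+1), which approaches μ(1−μ) as α+β → 0.
So the supremum is μ(1−μ) = 0.363×0.637 = 0.231.

0.231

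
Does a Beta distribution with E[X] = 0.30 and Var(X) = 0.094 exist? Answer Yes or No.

Yes

For any Beta, Var(X) < E[X]·(1−E[X]).
Here μ(1−μ) = 0.30×0.70 = 0.2100, and 0.094 < 0.2100.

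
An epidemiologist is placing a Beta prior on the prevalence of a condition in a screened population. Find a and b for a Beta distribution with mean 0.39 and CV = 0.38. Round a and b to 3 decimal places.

a = 3.834, b = 5.997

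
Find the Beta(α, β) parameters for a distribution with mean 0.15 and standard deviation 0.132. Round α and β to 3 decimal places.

α = 0.948, β = 5.370

Variance = 0.132² = 0.017424. The moment-matching identity α+β = μ(1−μ)/Var − 1 gives
α+β = 0.1275/0.017424 − 1 = 6.3175, so α = μ·6.3175 = 0.948 and β = (1−μ)·6.3175 = 5.370.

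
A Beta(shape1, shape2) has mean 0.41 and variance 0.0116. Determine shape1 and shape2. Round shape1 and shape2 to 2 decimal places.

By moment matching, shape1+shape2 = μ(1−μ)/σ² − 1 = (0.41·0.59)/0.0116 − 1 = 20.8534 − 1 = 19.8534.
Since shape1/(shape1+shape2) = μ, shape1 = 0.41·19.8534 = 8.14 and shape2 = 0.59·19.8534 = 11.71.

shape1 = 8.14, shape2 = 11.71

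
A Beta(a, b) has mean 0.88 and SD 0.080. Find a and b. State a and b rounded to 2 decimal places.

Variance = 0.080² = 0.006400. The moment-matching identity a+b = μ(1−μ)/Var − 1 gives
a+b = 0.1056/0.006400 − 1 = 15.5000, so a = μ·15.5000 = 13.64 and b = (1−μ)·15.5000 = 1.86.

a = 13.64, b = 1.86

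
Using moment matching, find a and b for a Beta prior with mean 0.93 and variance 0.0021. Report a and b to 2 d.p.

a = 27.90, b = 2.10

By moment matching, a+b = μ(1−μ)/σ² − 1 = (0.93·0.07)/0.0021 − 1 = 31.0000 − 1 = 30.0000.
Since a/(a+b) = μ, a = 0.93·30.0000 = 27.90 and b = 0.07·30.0000 = 2.10.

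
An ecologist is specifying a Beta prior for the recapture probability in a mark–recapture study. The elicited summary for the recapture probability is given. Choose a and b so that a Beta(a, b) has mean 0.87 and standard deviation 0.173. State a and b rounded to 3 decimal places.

a = 2.418, b = 0.361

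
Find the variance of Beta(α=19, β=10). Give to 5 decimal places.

μ = 19/29 = 0.655172; Var = μ(1−μ)/(α+β+1) = 0.2259215/30 = 0.00753.

0.00753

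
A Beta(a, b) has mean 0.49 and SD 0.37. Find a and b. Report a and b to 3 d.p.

Variance = 0.37² = 0.1369. The moment-matching identity a+b = μ(1−μ)/Var − 1 gives
a+b = 0.2499/0.1369 − 1 = 0.8254, so a = μ·0.8254 = 0.404 and b = (1−μ)·0.8254 = 0.421.

a = 0.404, b = 0.421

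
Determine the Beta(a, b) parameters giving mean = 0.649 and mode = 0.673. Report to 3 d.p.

a = 9.356, b = 5.060

With s = a+b: μ = a/s and mode = (a−1)/(s−2). Eliminating a = μs,
μs − 1 = m(s−2) ⇒ s(μ−m) = 1−2m ⇒ s = -0.346/-0.024 = 14.4167.
So a = μs = 9.356, b = (1−μ)s = 5.060.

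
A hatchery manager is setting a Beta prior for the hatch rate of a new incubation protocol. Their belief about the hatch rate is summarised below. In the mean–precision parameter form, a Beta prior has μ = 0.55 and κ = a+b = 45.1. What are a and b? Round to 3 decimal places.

a = 24.805, b = 20.295

a = μκ = 0.55×45.1 = 24.805 and b = (1−μ)κ = 0.45×45.1 = 20.295.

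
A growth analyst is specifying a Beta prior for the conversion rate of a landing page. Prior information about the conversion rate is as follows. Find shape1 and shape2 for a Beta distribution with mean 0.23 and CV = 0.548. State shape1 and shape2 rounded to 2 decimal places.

Var = (CV·μ)² = (0.548×0.23)² = 0.015886.
shape1+shape2 = μ(1−μ)/Var − 1 = 0.1771/0.015886 − 1 = 10.1481.
Thus shape1 = 0.23·10.1481 = 2.33 and shape2 = 0.77·10.1481 = 7.81.

shape1 = 2.33, shape2 = 7.81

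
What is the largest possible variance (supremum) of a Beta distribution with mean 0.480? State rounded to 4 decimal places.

0.2496

For fixed mean μ the Beta variance is μ(1−μ)/(α+β+1), increasing as α+β decreases.
Its least upper bound (not attained) is μ(1−μ) = 0.480·0.520 = 0.2496.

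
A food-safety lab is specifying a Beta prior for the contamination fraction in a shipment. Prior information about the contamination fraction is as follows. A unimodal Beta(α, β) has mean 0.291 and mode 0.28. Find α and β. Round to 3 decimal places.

α = 11.640, β = 28.360

Let s = α+β. Mean gives α = μs = 0.291s; mode gives (α−1)/(s−2) = 0.28.
Substituting: 0.291s − 1 = 0.28(s−2) = 0.28s − 0.56, so 0.011s = 0.44 and s = 40.0000.
Then α = 0.291×40.0000 = 11.640 and β = s−α = 28.360.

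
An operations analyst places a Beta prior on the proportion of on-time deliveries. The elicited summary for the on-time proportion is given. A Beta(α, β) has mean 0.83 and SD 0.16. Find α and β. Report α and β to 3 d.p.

σ² = 0.16² = 0.0256.
With s = α+β, Var = μ(1−μ)/(s+1), so s+1 = (0.83×0.17)/0.0256 = 5.5117 and s = 4.5117.
α = μs = 3.745, β = (1−μ)s = 0.767.

α = 3.745, β = 0.767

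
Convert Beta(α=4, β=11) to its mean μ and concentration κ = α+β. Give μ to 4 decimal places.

μ = 0.2667, κ = 15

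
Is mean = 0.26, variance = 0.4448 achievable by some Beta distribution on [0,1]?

The Beta variance bound is σ² < μ(1−μ).
Here μ(1−μ) = 0.26×0.74 = 0.1924, and 0.4448 ≥ 0.1924.

No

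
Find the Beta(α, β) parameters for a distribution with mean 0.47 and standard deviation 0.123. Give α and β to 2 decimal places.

α = 7.27, β = 8.20

Variance = 0.123² = 0.015129. The moment-matching identity α+β = μ(1−μ)/Var − 1 gives
α+β = 0.2491/0.015129 − 1 = 15.4651, so α = μ·15.4651 = 7.27 and β = (1−μ)·15.4651 = 8.20.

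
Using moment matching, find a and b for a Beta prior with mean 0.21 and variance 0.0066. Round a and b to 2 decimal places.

Write ν = a+b; then a = μν and Var = μ(1−μ)/(ν+1).
ν = μ(1−μ)/Var − 1 = 0.1659/0.0066 − 1 = 24.1364.
a = 0.21·24.1364 = 5.07, b = 0.79·24.1364 = 19.07.

a = 5.07, b = 19.07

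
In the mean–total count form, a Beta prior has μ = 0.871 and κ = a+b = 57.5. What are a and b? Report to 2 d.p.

a = 50.08, b = 7.42

Split κ in proportion μ : (1−μ): a = 0.871·57.5 = 50.08, b = 57.5 − 50.08 = 7.42.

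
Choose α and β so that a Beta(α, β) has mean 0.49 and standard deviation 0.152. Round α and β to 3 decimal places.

Variance = 0.152² = 0.023104. The moment-matching identity α+β = μ(1−μ)/Var − 1 gives
α+β = 0.2499/0.023104 − 1 = 9.8163, so α = μ·9.8163 = 4.810 and β = (1−μ)·9.8163 = 5.006.

α = 4.810, β = 5.006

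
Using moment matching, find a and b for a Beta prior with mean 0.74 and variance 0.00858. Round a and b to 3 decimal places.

Write ν = a+b; then a = μν and Var = μ(1−μ)/(ν+1).
ν = μ(1−μ)/Var − 1 = 0.1924/0.00858 − 1 = 21.4242.
a = 0.74·21.4242 = 15.854, b = 0.26·21.4242 = 5.570.

a = 15.854, b = 5.570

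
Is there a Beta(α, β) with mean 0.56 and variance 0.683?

No

A Beta with mean μ has variance μ(1−μ)/(α+β+1) < μ(1−μ).
Here μ(1−μ) = 0.56×0.44 = 0.2464, and 0.683 ≥ 0.2464.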